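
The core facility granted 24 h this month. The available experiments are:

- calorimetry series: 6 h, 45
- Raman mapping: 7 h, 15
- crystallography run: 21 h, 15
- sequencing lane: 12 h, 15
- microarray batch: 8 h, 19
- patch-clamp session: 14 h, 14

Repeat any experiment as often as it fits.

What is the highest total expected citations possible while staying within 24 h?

Ranking by ratio (expected citations/h): calorimetry series 7.50, microarray batch 2.38, Raman mapping 2.14, sequencing lane 1.25.
Taking 4×calorimetry series: 24 h used, 180 in expected citations.
That's the maximum — no swap from here does better than 180.

180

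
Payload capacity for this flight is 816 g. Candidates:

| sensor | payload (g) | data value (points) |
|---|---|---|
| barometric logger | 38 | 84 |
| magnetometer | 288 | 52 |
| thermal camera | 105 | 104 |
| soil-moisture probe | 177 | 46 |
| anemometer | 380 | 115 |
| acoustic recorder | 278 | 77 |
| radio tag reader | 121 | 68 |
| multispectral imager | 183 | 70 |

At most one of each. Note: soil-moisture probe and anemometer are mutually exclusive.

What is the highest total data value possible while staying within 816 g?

403

Best packing: barometric logger + thermal camera + acoustic recorder + radio tag reader + multispectral imager — 725 g, 403 total.
No other feasible combination exceeds 403.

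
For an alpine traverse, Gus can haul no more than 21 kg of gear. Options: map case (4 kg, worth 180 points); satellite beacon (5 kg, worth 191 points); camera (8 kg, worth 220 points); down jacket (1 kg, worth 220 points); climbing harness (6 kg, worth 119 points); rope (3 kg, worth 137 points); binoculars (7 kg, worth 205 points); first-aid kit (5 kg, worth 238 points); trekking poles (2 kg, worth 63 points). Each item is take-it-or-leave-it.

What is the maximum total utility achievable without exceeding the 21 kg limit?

1029

Ranking by ratio (utility/kg): down jacket 220.00, first-aid kit 47.60, rope 45.67, map case 45.00.
Best packing: map case + satellite beacon + down jacket + rope + first-aid kit + trekking poles — 20 kg, 1029 total.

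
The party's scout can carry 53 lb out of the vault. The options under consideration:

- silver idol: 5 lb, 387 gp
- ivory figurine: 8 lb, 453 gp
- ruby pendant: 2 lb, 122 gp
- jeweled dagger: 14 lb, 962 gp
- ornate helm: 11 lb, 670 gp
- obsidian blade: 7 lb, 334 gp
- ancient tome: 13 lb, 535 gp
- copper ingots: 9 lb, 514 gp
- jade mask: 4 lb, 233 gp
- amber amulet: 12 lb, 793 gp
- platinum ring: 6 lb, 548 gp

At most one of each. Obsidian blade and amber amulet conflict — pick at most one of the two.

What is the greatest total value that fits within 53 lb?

3593

A density-first pass picks silver idol + ruby pendant + jeweled dagger + ornate helm + amber amulet + platinum ring — 3482 at 50 lb.
Dropping ruby pendant frees 2 lb; slotting in jade mask (4 lb) lifts the total to 3593 at 52 lb.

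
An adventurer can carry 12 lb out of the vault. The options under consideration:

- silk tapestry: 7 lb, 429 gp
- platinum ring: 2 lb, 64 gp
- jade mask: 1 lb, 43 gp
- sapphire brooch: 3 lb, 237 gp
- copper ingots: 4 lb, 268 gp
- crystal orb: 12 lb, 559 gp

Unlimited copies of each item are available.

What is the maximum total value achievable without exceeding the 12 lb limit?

948

The ratio ordering already packs tightly: 4×sapphire brooch, 12 lb, 948.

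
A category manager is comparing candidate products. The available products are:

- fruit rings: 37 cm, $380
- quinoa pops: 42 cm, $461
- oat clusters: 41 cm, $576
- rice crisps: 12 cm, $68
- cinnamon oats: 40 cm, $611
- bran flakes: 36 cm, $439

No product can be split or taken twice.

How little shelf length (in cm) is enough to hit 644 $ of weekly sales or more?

52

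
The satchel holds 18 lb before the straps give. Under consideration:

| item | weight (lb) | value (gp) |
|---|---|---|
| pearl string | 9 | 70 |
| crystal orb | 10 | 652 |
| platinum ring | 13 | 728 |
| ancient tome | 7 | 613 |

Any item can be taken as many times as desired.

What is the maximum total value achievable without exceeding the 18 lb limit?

1265

Density check — ancient tome 87.57, crystal orb 65.20, platinum ring 56.00 are the best per lb.
A density-first pass picks 2×ancient tome — 1226 at 14 lb.
Replace ancient tome with crystal orb: the trade gains 39 net, giving 1265 at 17 lb.
Every other selection either busts 18 lb or fails to beat 1265.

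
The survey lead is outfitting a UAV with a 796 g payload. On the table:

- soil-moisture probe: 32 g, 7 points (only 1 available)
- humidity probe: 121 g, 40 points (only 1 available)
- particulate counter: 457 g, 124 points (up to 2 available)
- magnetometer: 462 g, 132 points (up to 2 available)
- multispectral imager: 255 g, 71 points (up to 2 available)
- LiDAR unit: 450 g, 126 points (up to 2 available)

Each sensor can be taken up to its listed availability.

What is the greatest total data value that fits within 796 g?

Ranking by ratio (data value/g): humidity probe 0.33, magnetometer 0.29, LiDAR unit 0.28, multispectral imager 0.28.
Filling by ratio: soil-moisture probe + humidity probe + magnetometer for 179, with 181 g left unused.
The 121 g tied up in humidity probe is better spent on multispectral imager — total rises to 210 (749 g).
Every other selection either busts 796 g or exceeds an availability limit or fails to beat 210.

210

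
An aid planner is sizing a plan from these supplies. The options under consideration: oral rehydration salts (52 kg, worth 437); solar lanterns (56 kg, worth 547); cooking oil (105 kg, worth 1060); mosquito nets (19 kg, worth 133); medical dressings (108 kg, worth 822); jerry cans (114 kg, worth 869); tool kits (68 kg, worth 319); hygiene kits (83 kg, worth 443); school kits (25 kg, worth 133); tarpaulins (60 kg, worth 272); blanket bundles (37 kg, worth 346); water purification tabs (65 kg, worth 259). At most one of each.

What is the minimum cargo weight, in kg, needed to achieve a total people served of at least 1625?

Minimise kg subject to total people served ≥ 1625.
oral rehydration salts + cooking oil + mosquito nets reaches 1630 using 176 kg.
Below 176 kg the best achievable stays under 1625.

176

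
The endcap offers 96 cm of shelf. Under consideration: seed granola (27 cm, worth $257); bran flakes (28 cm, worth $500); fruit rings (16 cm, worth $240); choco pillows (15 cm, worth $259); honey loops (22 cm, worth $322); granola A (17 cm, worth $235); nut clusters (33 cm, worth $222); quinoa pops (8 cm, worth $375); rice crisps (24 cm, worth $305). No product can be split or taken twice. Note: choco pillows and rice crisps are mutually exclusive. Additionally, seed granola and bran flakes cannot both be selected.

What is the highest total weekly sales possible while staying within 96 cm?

1696

Taking bran flakes + fruit rings + choco pillows + honey loops + quinoa pops: 89 cm used, 1696 in weekly sales.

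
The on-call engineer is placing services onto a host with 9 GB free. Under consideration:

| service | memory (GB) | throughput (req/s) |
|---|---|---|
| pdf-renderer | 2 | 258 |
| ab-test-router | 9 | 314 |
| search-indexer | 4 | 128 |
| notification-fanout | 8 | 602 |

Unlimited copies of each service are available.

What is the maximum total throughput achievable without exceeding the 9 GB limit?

Density check — pdf-renderer 129.00, notification-fanout 75.25, ab-test-router 34.89, search-indexer 32.00 are the best per GB.
4×pdf-renderer uses 8 of the 9 GB and totals 1032.
That's the maximum — no swap from here does better than 1032.

1032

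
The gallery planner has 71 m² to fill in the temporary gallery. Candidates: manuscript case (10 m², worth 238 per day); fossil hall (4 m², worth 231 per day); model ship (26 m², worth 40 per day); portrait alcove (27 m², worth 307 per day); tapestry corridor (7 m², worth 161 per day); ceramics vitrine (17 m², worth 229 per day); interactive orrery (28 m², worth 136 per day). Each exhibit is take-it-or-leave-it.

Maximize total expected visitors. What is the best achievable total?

Density check — fossil hall 57.75, manuscript case 23.80, tapestry corridor 23.00 are the best per m².
The ratio ordering already packs tightly: manuscript case + fossil hall + portrait alcove + tapestry corridor + ceramics vitrine, 65 m², 1166.
The closest alternative, manuscript case + fossil hall + portrait alcove + ceramics vitrine, reaches only 1005.

1166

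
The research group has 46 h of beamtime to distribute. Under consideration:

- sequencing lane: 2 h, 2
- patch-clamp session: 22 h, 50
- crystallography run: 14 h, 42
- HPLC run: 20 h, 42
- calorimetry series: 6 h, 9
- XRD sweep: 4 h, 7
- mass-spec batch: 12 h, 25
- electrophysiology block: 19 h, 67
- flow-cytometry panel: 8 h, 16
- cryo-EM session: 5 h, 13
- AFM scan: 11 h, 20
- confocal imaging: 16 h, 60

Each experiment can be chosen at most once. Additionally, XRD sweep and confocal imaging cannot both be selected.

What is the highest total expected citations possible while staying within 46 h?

Taking calorimetry series + electrophysiology block + cryo-EM session + confocal imaging: 46 h used, 149 in expected citations.

149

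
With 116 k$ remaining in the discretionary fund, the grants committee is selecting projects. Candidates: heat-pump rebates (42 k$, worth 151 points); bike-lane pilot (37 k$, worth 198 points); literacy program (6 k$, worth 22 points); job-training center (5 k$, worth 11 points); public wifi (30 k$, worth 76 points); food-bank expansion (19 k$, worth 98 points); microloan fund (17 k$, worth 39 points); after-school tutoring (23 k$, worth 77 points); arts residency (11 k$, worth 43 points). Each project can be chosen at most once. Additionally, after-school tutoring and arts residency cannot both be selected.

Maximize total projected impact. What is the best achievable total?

512

Taking heat-pump rebates + bike-lane pilot + literacy program + food-bank expansion + arts residency: 115 k$ used, 512 in projected impact.
No other feasible combination exceeds 512.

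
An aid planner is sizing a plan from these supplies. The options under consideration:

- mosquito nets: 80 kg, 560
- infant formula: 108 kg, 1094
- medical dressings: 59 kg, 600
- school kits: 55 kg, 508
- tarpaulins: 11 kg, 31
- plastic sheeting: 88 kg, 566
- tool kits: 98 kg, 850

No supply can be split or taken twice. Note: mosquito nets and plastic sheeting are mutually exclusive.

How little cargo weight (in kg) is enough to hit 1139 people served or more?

125

Need the lightest bundle worth ≥ 1139.
Taking medical dressings + school kits + tarpaulins gives 1139 (≥ 1139) for 125 kg.
No combination under 125 kg hits 1139.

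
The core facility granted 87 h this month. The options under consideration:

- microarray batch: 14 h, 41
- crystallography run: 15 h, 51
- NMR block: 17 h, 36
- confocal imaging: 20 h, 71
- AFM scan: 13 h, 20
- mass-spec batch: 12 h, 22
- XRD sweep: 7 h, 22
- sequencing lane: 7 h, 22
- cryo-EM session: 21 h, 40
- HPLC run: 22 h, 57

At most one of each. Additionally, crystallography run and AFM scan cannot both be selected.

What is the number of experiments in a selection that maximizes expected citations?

Best achievable expected citations is 264.
microarray batch + crystallography run + confocal imaging + XRD sweep + sequencing lane + HPLC run hits 264 at 85 h.
All optima have 6 experiments.

6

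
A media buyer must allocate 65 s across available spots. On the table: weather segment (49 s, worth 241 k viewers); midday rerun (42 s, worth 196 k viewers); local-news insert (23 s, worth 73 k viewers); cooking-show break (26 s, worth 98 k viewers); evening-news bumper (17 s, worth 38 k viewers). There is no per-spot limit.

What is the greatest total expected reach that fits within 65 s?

Taking the top-ratio spots first gives weather segment for 241 (49 s).
The 49 s tied up in weather segment is better spent on midday rerun + local-news insert — total rises to 269 (65 s).

269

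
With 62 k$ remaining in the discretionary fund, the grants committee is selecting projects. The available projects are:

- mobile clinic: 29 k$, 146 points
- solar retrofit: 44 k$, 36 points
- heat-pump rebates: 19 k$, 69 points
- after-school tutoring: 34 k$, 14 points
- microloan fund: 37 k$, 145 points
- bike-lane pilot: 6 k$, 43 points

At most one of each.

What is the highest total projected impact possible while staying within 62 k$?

258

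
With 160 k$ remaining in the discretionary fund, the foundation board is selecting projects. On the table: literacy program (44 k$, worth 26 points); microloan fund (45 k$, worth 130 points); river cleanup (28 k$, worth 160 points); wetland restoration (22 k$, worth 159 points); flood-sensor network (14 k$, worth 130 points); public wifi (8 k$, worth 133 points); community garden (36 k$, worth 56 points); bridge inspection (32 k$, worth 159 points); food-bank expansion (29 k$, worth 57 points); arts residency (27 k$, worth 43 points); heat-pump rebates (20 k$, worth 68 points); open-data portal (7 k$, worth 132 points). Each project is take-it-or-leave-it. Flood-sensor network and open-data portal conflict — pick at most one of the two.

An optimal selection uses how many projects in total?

Best achievable projected impact is 873.
One optimal bundle: microloan fund + river cleanup + wetland restoration + public wifi + bridge inspection + open-data portal (142 k$).
All optima have 6 projects.

6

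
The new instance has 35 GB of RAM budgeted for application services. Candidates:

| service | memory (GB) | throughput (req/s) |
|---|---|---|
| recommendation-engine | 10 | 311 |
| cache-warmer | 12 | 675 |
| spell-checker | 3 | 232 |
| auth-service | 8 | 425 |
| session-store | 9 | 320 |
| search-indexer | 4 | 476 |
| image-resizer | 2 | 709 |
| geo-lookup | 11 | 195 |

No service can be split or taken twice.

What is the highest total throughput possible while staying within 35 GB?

2605

A density-first pass picks cache-warmer + spell-checker + auth-service + search-indexer + image-resizer — 2517 at 29 GB.
Replace spell-checker with session-store: the trade gains 88 net, giving 2605 at 35 GB.
Every other selection either busts 35 GB or fails to beat 2605.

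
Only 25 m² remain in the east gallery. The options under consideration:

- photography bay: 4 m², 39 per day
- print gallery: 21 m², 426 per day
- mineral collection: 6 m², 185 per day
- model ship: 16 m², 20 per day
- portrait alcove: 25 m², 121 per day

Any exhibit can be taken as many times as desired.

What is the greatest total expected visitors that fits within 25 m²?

Ranking by ratio (expected visitors/m²): mineral collection 30.83, print gallery 20.29, photography bay 9.75.
4×mineral collection uses 24 of the 25 m² and totals 740.
Nothing else within 25 m² beats 740.

740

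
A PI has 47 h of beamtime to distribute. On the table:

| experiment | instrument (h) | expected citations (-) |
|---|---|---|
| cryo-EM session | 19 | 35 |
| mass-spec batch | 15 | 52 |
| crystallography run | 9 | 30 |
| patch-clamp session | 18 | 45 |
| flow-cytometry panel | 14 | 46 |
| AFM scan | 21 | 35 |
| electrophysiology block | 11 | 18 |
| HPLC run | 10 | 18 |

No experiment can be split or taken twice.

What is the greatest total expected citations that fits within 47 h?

143

A density-first pass picks mass-spec batch + crystallography run + flow-cytometry panel — 128 at 38 h.
Replace crystallography run with patch-clamp session: the trade gains 15 net, giving 143 at 47 h.
The closest alternative, mass-spec batch + crystallography run + flow-cytometry panel, reaches only 128.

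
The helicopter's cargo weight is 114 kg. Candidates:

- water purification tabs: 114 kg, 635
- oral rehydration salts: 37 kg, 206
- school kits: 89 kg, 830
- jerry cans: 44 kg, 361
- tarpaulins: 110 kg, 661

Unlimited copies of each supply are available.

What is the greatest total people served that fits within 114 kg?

830

By people served per kg: school kits 9.33, jerry cans 8.20, tarpaulins 6.01, water purification tabs 5.57 lead.
Best packing: school kits — 89 kg, 830 total.
No other feasible combination exceeds 830.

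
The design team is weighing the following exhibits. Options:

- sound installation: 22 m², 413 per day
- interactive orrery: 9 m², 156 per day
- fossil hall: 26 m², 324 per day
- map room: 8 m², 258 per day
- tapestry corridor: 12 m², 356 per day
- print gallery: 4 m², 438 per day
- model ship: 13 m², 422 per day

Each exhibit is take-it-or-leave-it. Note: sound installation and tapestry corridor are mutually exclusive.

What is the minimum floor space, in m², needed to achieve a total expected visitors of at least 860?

17

Look for the lowest-floor combination reaching 860.
Taking print gallery + model ship gives 860 (≥ 860) for 17 m².
No combination under 17 m² hits 860.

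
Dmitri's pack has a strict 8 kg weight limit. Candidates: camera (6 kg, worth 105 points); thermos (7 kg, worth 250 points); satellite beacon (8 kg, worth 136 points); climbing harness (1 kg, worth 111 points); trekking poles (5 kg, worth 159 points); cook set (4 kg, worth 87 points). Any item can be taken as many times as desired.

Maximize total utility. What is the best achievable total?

888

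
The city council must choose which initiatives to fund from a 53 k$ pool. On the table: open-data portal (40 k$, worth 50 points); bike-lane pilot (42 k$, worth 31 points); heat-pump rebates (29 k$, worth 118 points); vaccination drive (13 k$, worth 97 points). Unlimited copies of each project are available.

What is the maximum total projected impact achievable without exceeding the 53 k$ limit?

Ranking by ratio (projected impact/k$): vaccination drive 7.46, heat-pump rebates 4.07, open-data portal 1.25.
4×vaccination drive uses 52 of the 53 k$ and totals 388.

388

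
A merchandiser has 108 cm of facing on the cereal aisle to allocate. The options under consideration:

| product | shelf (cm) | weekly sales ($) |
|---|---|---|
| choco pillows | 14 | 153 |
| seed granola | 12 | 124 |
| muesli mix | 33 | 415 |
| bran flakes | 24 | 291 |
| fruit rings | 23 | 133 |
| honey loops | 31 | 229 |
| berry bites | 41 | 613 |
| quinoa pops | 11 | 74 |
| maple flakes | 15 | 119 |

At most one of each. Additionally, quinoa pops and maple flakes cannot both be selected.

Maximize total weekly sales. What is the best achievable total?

1319

Muesli mix + bran flakes + berry bites uses 98 of the 108 cm and totals 1319.
No other feasible combination exceeds 1319.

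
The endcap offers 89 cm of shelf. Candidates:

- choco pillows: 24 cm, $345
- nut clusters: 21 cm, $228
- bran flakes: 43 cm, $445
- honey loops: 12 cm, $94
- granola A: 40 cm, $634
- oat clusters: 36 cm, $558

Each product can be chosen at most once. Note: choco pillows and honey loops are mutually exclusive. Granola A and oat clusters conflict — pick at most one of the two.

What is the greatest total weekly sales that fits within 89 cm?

Taking choco pillows + nut clusters + granola A: 85 cm used, 1207 in weekly sales.
The spare 4 cm is too small for any remaining product, and no feasible exchange beats 1207.

1207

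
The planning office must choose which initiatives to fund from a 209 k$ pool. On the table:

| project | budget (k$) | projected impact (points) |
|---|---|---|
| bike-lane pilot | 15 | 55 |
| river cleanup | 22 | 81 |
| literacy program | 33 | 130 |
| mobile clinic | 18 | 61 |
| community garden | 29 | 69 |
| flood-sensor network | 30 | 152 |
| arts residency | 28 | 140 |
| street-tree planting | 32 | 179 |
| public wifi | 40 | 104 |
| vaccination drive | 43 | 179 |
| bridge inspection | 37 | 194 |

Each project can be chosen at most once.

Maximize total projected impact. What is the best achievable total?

980

By projected impact per k$: street-tree planting 5.59, bridge inspection 5.24, flood-sensor network 5.07 lead.
Taking the top-ratio projects first gives literacy program + flood-sensor network + arts residency + street-tree planting + vaccination drive + bridge inspection for 974 (203 k$).
Replace literacy program with bike-lane pilot + river cleanup: the trade gains 6 net, giving 980 at 207 k$.
Next best is literacy program + flood-sensor network + arts residency + street-tree planting + vaccination drive + bridge inspection at 974 (203 k$) — short by 6.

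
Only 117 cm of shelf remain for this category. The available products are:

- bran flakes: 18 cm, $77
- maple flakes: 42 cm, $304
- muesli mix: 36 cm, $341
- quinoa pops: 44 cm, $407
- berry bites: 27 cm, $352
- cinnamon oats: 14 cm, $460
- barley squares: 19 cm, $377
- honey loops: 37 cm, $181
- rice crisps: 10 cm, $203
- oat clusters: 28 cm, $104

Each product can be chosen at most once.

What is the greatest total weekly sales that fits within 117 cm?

1799

Greedy by ratio would take muesli mix + berry bites + cinnamon oats + barley squares + rice crisps: 106 cm used, total 1733.
Dropping muesli mix frees 36 cm; slotting in quinoa pops (44 cm) lifts the total to 1799 at 114 cm.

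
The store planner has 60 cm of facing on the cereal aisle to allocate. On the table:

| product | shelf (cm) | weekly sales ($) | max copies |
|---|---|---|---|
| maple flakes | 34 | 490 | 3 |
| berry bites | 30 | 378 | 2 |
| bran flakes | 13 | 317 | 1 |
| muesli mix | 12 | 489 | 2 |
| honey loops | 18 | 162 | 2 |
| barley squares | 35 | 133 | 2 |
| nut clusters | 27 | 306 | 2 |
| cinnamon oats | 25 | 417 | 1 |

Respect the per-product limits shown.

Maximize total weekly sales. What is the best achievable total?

1468

A density-first pass picks bran flakes + 2×muesli mix + honey loops — 1457 at 55 cm.
Dropping bran flakes and honey loops frees 31 cm; slotting in maple flakes (34 cm) lifts the total to 1468 at 58 cm.
Every other selection either busts 60 cm or exceeds an availability limit or fails to beat 1468.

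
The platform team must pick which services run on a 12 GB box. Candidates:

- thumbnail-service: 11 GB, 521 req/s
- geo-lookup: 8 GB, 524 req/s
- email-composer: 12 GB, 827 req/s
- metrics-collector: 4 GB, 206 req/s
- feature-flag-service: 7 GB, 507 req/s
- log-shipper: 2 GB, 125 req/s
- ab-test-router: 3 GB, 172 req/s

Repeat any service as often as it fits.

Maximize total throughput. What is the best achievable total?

The ratio heuristic lands on feature-flag-service + 2×log-shipper (757) but leaves 1 GB idle.
Dropping feature-flag-service and 2×log-shipper frees 11 GB; slotting in email-composer (12 GB) lifts the total to 827 at 12 GB.

827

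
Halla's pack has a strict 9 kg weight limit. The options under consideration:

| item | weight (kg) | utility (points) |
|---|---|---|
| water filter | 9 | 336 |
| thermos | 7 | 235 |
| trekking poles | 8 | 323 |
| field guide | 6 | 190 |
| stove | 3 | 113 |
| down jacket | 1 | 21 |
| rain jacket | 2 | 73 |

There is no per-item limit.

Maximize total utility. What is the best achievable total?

Best packing: trekking poles + down jacket — 9 kg, 344 total.
Nothing else within 9 kg beats 344.

344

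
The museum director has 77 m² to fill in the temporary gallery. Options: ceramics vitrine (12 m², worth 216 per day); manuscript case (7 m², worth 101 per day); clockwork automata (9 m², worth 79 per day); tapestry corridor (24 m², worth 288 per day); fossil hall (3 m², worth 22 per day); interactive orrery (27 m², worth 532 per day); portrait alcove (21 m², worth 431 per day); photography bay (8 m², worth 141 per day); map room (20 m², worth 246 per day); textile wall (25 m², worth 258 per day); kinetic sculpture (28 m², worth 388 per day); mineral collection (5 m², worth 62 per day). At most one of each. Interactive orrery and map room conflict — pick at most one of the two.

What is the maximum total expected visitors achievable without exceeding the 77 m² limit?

1421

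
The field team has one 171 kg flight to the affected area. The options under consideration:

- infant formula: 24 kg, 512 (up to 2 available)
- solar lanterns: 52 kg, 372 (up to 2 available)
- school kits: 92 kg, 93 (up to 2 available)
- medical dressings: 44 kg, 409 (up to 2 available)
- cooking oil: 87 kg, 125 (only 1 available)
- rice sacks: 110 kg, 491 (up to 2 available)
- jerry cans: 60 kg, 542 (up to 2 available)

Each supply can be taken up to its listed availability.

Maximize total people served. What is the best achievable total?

2108

Ranking by ratio (people served/kg): infant formula 21.33, medical dressings 9.30, jerry cans 9.03.
Taking the top-ratio supplies first gives 2×infant formula + 2×medical dressings for 1842 (136 kg).
Replace 2×medical dressings with 2×jerry cans: the trade gains 266 net, giving 2108 at 168 kg.
That's the maximum — no swap from here does better than 2108.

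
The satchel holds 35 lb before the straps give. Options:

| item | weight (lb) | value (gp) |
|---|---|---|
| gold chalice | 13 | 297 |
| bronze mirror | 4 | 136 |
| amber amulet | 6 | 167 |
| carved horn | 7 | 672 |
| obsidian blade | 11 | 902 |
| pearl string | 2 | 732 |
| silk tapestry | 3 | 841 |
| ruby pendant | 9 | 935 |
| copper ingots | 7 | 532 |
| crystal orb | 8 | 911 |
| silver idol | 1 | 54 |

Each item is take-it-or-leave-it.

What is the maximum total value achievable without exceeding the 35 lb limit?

4375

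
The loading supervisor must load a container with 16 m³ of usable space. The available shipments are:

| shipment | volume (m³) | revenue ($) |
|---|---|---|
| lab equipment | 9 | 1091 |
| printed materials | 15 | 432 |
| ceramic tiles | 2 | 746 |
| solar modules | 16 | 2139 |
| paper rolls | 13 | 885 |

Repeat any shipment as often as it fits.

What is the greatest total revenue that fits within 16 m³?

8×ceramic tiles uses 16 of the 16 m³ and totals 5968.

5968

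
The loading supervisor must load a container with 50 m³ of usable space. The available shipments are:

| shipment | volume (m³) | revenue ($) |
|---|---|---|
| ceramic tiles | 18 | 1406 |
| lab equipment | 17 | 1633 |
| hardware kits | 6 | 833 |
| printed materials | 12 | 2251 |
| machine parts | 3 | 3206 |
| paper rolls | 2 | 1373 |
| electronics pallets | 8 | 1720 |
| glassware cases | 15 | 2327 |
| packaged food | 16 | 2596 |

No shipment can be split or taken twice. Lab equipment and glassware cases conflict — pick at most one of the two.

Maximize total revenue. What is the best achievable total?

A density-first pass picks hardware kits + printed materials + machine parts + paper rolls + electronics pallets + packaged food — 11979 at 47 m³.
Dropping printed materials frees 12 m³; slotting in glassware cases (15 m³) lifts the total to 12055 at 50 m³.

12055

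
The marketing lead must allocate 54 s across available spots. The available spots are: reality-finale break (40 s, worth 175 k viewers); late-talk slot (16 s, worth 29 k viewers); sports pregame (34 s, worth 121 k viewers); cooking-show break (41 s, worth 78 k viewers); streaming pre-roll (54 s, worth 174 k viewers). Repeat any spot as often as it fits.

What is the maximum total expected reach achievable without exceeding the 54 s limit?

175

The ratio ordering already packs tightly: reality-finale break, 40 s, 175.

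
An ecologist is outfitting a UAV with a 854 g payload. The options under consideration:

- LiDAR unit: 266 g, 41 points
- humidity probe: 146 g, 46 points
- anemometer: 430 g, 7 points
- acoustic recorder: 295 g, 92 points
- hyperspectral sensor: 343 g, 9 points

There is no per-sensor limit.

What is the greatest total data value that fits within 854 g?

By data value per g: humidity probe 0.32, acoustic recorder 0.31, LiDAR unit 0.15 lead.
Best packing: 5×humidity probe — 730 g, 230 total.

230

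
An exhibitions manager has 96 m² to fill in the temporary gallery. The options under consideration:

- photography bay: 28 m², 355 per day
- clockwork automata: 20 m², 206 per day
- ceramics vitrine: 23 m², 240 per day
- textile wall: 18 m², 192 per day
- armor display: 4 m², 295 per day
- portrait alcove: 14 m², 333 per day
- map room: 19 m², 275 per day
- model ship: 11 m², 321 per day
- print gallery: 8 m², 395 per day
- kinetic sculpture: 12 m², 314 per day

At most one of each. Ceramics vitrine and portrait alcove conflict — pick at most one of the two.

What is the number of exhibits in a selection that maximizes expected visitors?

7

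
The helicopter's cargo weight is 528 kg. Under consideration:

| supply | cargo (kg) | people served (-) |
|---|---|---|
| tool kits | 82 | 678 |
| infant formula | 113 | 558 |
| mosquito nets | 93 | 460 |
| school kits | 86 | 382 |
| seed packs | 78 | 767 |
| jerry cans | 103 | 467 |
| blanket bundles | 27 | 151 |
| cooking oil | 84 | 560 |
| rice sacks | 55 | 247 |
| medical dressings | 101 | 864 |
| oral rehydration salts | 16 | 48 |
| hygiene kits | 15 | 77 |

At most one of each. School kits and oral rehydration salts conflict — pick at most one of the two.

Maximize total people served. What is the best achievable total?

3751

Greedy by ratio would take tool kits + mosquito nets + seed packs + blanket bundles + cooking oil + medical dressings + oral rehydration salts + hygiene kits: 496 kg used, total 3605.
Reworking the packing: tool kits + infant formula + seed packs + cooking oil + rice sacks + medical dressings + hygiene kits uses 528 kg and improves the total to 3751.
No other feasible combination exceeds 3751.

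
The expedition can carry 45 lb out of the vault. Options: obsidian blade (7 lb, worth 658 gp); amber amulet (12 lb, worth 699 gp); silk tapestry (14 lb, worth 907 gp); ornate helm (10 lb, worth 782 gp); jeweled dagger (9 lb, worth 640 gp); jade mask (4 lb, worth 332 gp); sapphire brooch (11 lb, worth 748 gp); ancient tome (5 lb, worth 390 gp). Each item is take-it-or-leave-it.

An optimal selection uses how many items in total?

The maximum value within 45 lb is 3377.
obsidian blade + silk tapestry + ornate helm + jeweled dagger + ancient tome hits 3377 at 45 lb.
Any selection reaching 3377 contains exactly 5 items.

5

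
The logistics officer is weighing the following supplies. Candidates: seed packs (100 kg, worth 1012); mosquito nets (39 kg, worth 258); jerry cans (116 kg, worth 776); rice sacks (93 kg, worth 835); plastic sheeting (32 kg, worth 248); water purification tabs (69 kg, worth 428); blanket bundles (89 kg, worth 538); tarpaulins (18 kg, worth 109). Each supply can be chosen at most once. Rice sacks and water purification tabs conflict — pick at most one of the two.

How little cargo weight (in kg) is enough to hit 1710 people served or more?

Look for the lowest-cargo combination reaching 1710.
Taking seed packs + rice sacks gives 1847 (≥ 1710) for 193 kg.
Below 193 kg the best achievable stays under 1710.

193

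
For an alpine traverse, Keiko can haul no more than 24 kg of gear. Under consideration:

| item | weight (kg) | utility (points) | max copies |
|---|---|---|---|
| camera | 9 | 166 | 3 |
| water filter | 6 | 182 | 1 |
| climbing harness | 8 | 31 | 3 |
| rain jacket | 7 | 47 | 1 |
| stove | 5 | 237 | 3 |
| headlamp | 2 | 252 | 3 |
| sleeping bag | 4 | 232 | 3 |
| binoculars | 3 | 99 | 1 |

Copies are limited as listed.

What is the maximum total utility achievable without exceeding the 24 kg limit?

1694

A density-first pass picks stove + 3×headlamp + 3×sleeping bag — 1689 at 23 kg.
The 4 kg tied up in sleeping bag is better spent on stove — total rises to 1694 (24 kg).
No other feasible combination exceeds 1694.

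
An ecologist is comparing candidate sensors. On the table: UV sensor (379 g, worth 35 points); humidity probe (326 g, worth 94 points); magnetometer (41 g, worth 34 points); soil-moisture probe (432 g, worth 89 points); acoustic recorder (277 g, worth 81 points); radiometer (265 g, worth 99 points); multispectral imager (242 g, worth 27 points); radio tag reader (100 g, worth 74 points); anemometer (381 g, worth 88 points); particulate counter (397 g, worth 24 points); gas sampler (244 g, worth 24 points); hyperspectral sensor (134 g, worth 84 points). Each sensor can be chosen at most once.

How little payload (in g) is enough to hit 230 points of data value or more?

499

Look for the lowest-payload combination reaching 230.
Taking radiometer + radio tag reader + hyperspectral sensor gives 257 (≥ 230) for 499 g.
Below 499 g the best achievable stays under 230.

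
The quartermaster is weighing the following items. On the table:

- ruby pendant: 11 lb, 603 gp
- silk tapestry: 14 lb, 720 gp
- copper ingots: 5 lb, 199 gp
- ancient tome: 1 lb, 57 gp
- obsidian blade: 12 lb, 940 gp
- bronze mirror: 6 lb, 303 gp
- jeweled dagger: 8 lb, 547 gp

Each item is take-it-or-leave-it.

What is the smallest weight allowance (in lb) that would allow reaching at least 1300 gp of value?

Minimise lb subject to total value ≥ 1300.
ancient tome + obsidian blade + bronze mirror: 1300 value at 19 lb.
No combination under 19 lb hits 1300.

19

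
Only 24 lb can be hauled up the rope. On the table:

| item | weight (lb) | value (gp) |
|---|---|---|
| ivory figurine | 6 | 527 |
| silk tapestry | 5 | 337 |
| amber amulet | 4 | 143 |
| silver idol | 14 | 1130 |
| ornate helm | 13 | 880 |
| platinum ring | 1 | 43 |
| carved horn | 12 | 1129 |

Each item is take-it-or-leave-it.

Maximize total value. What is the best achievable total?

2036

Best packing: ivory figurine + silk tapestry + platinum ring + carved horn — 24 lb, 2036 total.
No other feasible combination exceeds 2036.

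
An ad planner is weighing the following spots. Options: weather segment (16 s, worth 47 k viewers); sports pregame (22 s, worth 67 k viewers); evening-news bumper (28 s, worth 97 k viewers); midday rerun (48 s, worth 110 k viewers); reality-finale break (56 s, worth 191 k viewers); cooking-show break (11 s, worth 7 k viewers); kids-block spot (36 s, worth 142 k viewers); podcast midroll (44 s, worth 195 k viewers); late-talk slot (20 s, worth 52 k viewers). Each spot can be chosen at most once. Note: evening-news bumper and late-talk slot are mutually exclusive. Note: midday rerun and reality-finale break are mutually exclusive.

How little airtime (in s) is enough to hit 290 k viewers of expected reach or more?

72

Minimise s subject to total expected reach ≥ 290.
Taking evening-news bumper + podcast midroll gives 292 (≥ 290) for 72 s.
Below 72 s the best achievable stays under 290.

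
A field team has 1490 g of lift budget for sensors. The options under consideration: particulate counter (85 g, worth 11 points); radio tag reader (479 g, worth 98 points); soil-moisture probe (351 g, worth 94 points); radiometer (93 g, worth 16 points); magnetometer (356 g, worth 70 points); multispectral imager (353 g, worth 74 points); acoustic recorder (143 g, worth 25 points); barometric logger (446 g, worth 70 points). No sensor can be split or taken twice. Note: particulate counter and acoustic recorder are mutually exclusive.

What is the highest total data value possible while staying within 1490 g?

307

Taking radio tag reader + soil-moisture probe + radiometer + multispectral imager + acoustic recorder: 1419 g used, 307 in data value.
Every other selection either busts 1490 g or breaks a pairing rule or fails to beat 307.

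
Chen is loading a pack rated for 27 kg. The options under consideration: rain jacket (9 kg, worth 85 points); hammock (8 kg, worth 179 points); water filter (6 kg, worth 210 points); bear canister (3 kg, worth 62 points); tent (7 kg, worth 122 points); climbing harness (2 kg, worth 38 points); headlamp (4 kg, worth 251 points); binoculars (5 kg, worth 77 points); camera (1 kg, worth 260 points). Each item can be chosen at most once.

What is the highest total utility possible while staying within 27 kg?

Density check — camera 260.00, headlamp 62.75, water filter 35.00 are the best per kg.
The ratio heuristic lands on hammock + water filter + bear canister + climbing harness + headlamp + camera (1000) but leaves 3 kg idle.
Replace climbing harness with binoculars: the trade gains 39 net, giving 1039 at 27 kg.

1039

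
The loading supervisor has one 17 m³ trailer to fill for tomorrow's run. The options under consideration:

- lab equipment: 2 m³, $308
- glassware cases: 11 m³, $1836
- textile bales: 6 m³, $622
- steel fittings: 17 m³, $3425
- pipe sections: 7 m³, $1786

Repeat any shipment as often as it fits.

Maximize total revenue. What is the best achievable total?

Taking lab equipment + 2×pipe sections: 16 m³ used, 3880 in revenue.

3880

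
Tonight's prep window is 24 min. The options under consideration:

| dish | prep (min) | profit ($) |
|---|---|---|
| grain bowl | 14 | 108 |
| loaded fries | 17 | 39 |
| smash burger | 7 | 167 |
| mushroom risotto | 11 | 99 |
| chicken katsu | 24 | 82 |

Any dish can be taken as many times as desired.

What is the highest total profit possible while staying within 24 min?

3×smash burger uses 21 of the 24 min and totals 501.
That's the maximum — no swap from here does better than 501.

501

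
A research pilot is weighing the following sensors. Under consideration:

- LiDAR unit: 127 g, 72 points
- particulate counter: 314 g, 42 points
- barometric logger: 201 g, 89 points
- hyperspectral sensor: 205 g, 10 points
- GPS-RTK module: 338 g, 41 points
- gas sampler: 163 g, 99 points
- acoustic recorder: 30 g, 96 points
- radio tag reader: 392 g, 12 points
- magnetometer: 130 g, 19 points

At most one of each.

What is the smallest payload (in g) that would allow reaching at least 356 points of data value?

521

Look for the lowest-payload combination reaching 356.
LiDAR unit + barometric logger + gas sampler + acoustic recorder: 356 data value at 521 g.
Below 521 g the best achievable stays under 356.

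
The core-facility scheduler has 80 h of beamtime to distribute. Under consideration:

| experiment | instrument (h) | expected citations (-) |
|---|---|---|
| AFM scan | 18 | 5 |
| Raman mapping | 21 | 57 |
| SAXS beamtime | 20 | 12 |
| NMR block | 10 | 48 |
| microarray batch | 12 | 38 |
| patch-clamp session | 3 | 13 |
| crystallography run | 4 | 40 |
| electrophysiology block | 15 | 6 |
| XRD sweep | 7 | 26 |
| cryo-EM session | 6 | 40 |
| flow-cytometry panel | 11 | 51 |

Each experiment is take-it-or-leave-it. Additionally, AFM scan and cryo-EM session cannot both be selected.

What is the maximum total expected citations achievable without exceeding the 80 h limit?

313

Taking Raman mapping + NMR block + microarray batch + patch-clamp session + crystallography run + XRD sweep + cryo-EM session + flow-cytometry panel: 74 h used, 313 in expected citations.
The spare 6 h is too small for any remaining experiment, and no feasible exchange beats 313.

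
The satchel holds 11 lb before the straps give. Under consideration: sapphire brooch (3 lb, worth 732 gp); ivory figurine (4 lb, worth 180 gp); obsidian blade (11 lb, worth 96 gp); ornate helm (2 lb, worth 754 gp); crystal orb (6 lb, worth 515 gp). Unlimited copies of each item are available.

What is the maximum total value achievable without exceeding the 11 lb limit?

3770

Ranking by ratio (value/lb): ornate helm 377.00, sapphire brooch 244.00, crystal orb 85.83, ivory figurine 45.00.
Best packing: 5×ornate helm — 10 lb, 3770 total.
No other feasible combination exceeds 3770.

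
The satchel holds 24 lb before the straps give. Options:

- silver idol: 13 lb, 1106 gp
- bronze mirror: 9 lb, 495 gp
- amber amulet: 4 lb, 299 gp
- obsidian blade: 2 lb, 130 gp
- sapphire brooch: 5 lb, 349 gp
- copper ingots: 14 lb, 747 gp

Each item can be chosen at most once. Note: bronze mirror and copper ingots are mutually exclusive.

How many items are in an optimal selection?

4

Best achievable value is 1884.
One optimal bundle: silver idol + amber amulet + obsidian blade + sapphire brooch (24 lb).
Any selection reaching 1884 contains exactly 4 items.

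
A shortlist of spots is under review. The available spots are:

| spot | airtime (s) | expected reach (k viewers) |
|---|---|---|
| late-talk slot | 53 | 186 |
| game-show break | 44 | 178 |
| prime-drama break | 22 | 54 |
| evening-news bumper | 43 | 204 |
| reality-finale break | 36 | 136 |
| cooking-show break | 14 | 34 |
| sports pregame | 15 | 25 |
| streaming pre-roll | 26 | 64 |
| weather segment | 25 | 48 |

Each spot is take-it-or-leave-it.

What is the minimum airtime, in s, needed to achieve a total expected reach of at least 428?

Minimise s subject to total expected reach ≥ 428.
game-show break + prime-drama break + evening-news bumper reaches 436 using 109 s.
Any bundle with less than 109 s falls short of 428.

109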